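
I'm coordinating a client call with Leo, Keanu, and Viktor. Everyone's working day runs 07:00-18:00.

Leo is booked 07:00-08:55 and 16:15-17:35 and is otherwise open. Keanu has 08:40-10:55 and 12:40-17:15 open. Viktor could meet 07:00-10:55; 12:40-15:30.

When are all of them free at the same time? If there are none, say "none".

08:55-10:55, 12:40-15:30

Leo free: 08:55-16:15, 17:35-18:00 (invert busy blocks within the working day).
Keanu free: 08:40-10:55, 12:40-17:15.
Viktor free: 07:00-10:55, 12:40-15:30.
Leo ∩ Keanu: 08:55-10:55, 12:40-16:15.
Leo ∩ Keanu ∩ Viktor: 08:55-10:55, 12:40-15:30.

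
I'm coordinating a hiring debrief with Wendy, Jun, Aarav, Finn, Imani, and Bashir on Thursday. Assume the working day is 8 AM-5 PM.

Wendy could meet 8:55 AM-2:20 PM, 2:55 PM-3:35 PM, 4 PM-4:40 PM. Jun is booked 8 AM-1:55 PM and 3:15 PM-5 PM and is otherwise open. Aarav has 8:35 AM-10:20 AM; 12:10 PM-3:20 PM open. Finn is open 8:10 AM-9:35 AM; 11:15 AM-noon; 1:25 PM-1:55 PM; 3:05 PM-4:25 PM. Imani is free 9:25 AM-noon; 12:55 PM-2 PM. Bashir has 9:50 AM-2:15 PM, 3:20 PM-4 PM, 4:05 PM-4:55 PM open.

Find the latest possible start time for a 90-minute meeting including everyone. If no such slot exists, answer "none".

Wendy free: 08:55-14:20, 14:55-15:35, 16:00-16:40.
Jun free: 13:55-15:15 (invert busy blocks within the working day).
Aarav free: 08:35-10:20, 12:10-15:20.
Finn free: 08:10-09:35, 11:15-12:00, 13:25-13:55, 15:05-16:25.
Imani free: 09:25-12:00, 12:55-14:00.
Bashir free: 09:50-14:15, 15:20-16:00, 16:05-16:55.
Wendy ∩ Jun: 13:55-14:20, 14:55-15:15.
Wendy ∩ Jun ∩ Aarav: 13:55-14:20, 14:55-15:15.
Wendy ∩ Jun ∩ Aarav ∩ Finn: 15:05-15:15.
Wendy ∩ Jun ∩ Aarav ∩ Finn ∩ Imani: ∅.
Wendy ∩ Jun ∩ Aarav ∩ Finn ∩ Imani ∩ Bashir: ∅.
There is no time when everyone is free.
No common window is at least 90 minutes long.

none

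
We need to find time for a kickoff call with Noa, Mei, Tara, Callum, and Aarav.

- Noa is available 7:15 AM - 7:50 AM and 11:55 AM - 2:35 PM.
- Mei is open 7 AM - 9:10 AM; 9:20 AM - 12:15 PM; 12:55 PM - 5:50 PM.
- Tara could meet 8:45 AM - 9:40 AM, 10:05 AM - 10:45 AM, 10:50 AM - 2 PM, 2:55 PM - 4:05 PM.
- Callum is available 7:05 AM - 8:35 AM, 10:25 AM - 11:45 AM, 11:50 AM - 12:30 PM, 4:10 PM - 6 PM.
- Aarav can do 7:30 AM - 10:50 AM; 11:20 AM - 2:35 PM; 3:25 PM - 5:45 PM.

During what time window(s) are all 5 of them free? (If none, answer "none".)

11:55-12:15

Noa ∩ Mei: 07:15-07:50, 11:55-12:15, 12:55-14:35.
Noa ∩ Mei ∩ Tara: 11:55-12:15, 12:55-14:00.
Noa ∩ Mei ∩ Tara ∩ Callum: 11:55-12:15.
Noa ∩ Mei ∩ Tara ∩ Callum ∩ Aarav: 11:55-12:15.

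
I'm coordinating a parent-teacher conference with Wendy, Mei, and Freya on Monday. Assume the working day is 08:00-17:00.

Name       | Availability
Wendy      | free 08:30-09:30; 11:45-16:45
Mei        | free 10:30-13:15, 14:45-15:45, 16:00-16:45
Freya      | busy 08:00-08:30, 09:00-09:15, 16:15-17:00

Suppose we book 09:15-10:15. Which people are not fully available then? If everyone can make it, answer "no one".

Wendy free: 08:30-09:30, 11:45-16:45.
Mei free: 10:30-13:15, 14:45-15:45, 16:00-16:45.
Freya free: 08:30-09:00, 09:15-16:15 (invert busy blocks within the working day).
Wendy: not fully free for 09:15-10:15. Mei: not fully free for 09:15-10:15. Freya: free for 09:15-10:15.

Mei, Wendy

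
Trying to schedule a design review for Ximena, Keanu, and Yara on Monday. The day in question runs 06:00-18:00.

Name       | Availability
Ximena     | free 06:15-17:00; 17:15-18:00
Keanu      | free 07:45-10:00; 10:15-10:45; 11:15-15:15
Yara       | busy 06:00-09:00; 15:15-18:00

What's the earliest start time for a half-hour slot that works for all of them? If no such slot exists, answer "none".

09:00

Ximena free: 06:15-17:00, 17:15-18:00.
Keanu free: 07:45-10:00, 10:15-10:45, 11:15-15:15.
Yara free: 09:00-15:15 (invert busy blocks within the working day).
Ximena ∩ Keanu: 07:45-10:00, 10:15-10:45, 11:15-15:15.
Ximena ∩ Keanu ∩ Yara: 09:00-10:00, 10:15-10:45, 11:15-15:15.
The first common window of at least 30 minutes is 09:00-10:00, so the earliest start is 09:00.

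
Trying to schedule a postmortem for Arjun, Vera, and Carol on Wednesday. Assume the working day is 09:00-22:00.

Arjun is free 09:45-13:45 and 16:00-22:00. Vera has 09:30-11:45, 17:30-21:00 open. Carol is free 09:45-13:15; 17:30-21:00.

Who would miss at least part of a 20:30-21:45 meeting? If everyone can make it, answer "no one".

Carol, Vera

Arjun: free for 20:30-21:45. Vera: not fully free for 20:30-21:45. Carol: not fully free for 20:30-21:45.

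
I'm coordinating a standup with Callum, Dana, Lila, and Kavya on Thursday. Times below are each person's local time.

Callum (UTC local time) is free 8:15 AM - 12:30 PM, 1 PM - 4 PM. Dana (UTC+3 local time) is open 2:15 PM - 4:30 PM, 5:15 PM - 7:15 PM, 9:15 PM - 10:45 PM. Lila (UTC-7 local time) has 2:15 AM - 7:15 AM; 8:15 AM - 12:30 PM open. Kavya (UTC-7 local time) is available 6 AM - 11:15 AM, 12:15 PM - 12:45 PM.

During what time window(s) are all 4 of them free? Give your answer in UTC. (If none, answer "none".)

Callum in UTC: 08:15-12:30, 13:00-16:00.
Dana in UTC: 11:15-13:30, 14:15-16:15, 18:15-19:45 (subtract 3h to convert from UTC+3).
Lila in UTC: 09:15-14:15, 15:15-19:30 (add 7h to convert from UTC-7).
Kavya in UTC: 13:00-18:15, 19:15-19:45 (add 7h to convert from UTC-7).
Callum ∩ Dana: 11:15-12:30, 13:00-13:30, 14:15-16:00.
Callum ∩ Dana ∩ Lila: 11:15-12:30, 13:00-13:30, 15:15-16:00.
Callum ∩ Dana ∩ Lila ∩ Kavya: 13:00-13:30, 15:15-16:00.

13:00-13:30, 15:15-16:00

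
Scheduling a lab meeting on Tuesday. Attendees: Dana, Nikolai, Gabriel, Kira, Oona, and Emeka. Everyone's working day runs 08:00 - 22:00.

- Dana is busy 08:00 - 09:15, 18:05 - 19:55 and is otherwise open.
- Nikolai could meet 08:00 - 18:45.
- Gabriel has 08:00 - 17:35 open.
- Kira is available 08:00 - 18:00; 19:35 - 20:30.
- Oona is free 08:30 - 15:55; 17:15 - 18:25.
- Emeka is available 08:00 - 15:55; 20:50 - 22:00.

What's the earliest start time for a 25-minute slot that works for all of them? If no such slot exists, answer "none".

09:15

Dana free: 09:15-18:05, 19:55-22:00 (invert busy blocks within the working day).
Nikolai free: 08:00-18:45.
Gabriel free: 08:00-17:35.
Kira free: 08:00-18:00, 19:35-20:30.
Oona free: 08:30-15:55, 17:15-18:25.
Emeka free: 08:00-15:55, 20:50-22:00.
Dana ∩ Nikolai: 09:15-18:05.
Dana ∩ Nikolai ∩ Gabriel: 09:15-17:35.
Dana ∩ Nikolai ∩ Gabriel ∩ Kira: 09:15-17:35.
Dana ∩ Nikolai ∩ Gabriel ∩ Kira ∩ Oona: 09:15-15:55, 17:15-17:35.
Dana ∩ Nikolai ∩ Gabriel ∩ Kira ∩ Oona ∩ Emeka: 09:15-15:55.
The first common window of at least 25 minutes is 09:15-15:55, so the earliest start is 09:15.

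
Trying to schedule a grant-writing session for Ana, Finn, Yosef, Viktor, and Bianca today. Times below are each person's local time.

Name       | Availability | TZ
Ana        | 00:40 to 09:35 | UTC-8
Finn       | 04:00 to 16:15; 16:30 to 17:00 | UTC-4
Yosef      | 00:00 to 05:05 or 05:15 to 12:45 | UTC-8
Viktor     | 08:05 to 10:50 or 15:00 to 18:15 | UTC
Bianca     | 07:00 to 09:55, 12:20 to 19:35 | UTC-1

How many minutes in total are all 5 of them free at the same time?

285

Ana in UTC: 08:40-17:35 (add 8h to convert from UTC-8).
Finn in UTC: 08:00-20:15, 20:30-21:00 (add 4h to convert from UTC-4).
Yosef in UTC: 08:00-13:05, 13:15-20:45 (add 8h to convert from UTC-8).
Viktor in UTC: 08:05-10:50, 15:00-18:15.
Bianca in UTC: 08:00-10:55, 13:20-20:35 (add 1h to convert from UTC-1).
Ana ∩ Finn: 08:40-17:35.
Ana ∩ Finn ∩ Yosef: 08:40-13:05, 13:15-17:35.
Ana ∩ Finn ∩ Yosef ∩ Viktor: 08:40-10:50, 15:00-17:35.
Ana ∩ Finn ∩ Yosef ∩ Viktor ∩ Bianca: 08:40-10:50, 15:00-17:35.
Those are the intersection windows.
Summing the common windows: 130 + 155 = 285 minutes.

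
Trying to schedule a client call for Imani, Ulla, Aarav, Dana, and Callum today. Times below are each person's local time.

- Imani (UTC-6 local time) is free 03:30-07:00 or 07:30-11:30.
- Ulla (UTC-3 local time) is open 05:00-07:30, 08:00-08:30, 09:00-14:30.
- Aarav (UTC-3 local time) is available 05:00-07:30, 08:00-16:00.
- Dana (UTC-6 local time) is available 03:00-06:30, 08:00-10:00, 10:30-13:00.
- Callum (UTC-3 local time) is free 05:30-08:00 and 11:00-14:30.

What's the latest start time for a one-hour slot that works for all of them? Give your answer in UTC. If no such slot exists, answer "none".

16:30

Imani in UTC: 09:30-13:00, 13:30-17:30 (add 6h to convert from UTC-6).
Ulla in UTC: 08:00-10:30, 11:00-11:30, 12:00-17:30 (add 3h to convert from UTC-3).
Aarav in UTC: 08:00-10:30, 11:00-19:00 (add 3h to convert from UTC-3).
Dana in UTC: 09:00-12:30, 14:00-16:00, 16:30-19:00 (add 6h to convert from UTC-6).
Callum in UTC: 08:30-11:00, 14:00-17:30 (add 3h to convert from UTC-3).
Imani ∩ Ulla: 09:30-10:30, 11:00-11:30, 12:00-13:00, 13:30-17:30.
Imani ∩ Ulla ∩ Aarav: 09:30-10:30, 11:00-11:30, 12:00-13:00, 13:30-17:30.
Imani ∩ Ulla ∩ Aarav ∩ Dana: 09:30-10:30, 11:00-11:30, 12:00-12:30, 14:00-16:00, 16:30-17:30.
Imani ∩ Ulla ∩ Aarav ∩ Dana ∩ Callum: 09:30-10:30, 14:00-16:00, 16:30-17:30.
The last common window of at least 60 minutes is 16:30-17:30; a 60-minute meeting can start as late as 16:30 and still end by 17:30.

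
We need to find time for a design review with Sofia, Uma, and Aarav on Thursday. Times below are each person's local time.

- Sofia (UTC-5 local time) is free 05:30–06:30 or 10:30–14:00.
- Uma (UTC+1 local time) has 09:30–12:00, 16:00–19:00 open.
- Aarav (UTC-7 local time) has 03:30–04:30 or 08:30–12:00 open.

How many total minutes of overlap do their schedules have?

Sofia in UTC: 10:30-11:30, 15:30-19:00 (add 5h to convert from UTC-5).
Uma in UTC: 08:30-11:00, 15:00-18:00 (subtract 1h to convert from UTC+1).
Aarav in UTC: 10:30-11:30, 15:30-19:00 (add 7h to convert from UTC-7).
Sofia ∩ Uma: 10:30-11:00, 15:30-18:00.
Sofia ∩ Uma ∩ Aarav: 10:30-11:00, 15:30-18:00.
Summing the common windows: 30 + 150 = 180 minutes.

180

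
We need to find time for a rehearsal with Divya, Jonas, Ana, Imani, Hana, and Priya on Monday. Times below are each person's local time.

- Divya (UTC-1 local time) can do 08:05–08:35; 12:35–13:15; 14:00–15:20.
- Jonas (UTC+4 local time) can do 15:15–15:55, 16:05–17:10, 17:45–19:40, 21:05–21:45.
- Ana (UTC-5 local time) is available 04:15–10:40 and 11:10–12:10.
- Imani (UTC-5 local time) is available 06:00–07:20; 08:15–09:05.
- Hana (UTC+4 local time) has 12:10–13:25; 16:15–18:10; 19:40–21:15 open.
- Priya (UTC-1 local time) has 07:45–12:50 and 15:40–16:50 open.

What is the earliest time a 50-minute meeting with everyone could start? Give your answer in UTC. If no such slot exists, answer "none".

Divya in UTC: 09:05-09:35, 13:35-14:15, 15:00-16:20 (add 1h to convert from UTC-1).
Jonas in UTC: 11:15-11:55, 12:05-13:10, 13:45-15:40, 17:05-17:45 (subtract 4h to convert from UTC+4).
Ana in UTC: 09:15-15:40, 16:10-17:10 (add 5h to convert from UTC-5).
Imani in UTC: 11:00-12:20, 13:15-14:05 (add 5h to convert from UTC-5).
Hana in UTC: 08:10-09:25, 12:15-14:10, 15:40-17:15 (subtract 4h to convert from UTC+4).
Priya in UTC: 08:45-13:50, 16:40-17:50 (add 1h to convert from UTC-1).
Divya ∩ Jonas: 13:45-14:15, 15:00-15:40.
Divya ∩ Jonas ∩ Ana: 13:45-14:15, 15:00-15:40.
Divya ∩ Jonas ∩ Ana ∩ Imani: 13:45-14:05.
Divya ∩ Jonas ∩ Ana ∩ Imani ∩ Hana: 13:45-14:05.
Divya ∩ Jonas ∩ Ana ∩ Imani ∩ Hana ∩ Priya: 13:45-13:50.
No common window is at least 50 minutes long.

none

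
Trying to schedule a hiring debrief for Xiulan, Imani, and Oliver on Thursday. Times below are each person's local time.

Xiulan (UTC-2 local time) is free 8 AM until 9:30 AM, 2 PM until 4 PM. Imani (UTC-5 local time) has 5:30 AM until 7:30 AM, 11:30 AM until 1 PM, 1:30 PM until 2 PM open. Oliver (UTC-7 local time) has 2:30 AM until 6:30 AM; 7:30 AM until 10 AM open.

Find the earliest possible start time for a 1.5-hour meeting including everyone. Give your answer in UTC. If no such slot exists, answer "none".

Xiulan in UTC: 10:00-11:30, 16:00-18:00 (add 2h to convert from UTC-2).
Imani in UTC: 10:30-12:30, 16:30-18:00, 18:30-19:00 (add 5h to convert from UTC-5).
Oliver in UTC: 09:30-13:30, 14:30-17:00 (add 7h to convert from UTC-7).
Xiulan ∩ Imani: 10:30-11:30, 16:30-18:00.
Xiulan ∩ Imani ∩ Oliver: 10:30-11:30, 16:30-17:00.
Those are the intersection windows.
No common window is at least 90 minutes long.

none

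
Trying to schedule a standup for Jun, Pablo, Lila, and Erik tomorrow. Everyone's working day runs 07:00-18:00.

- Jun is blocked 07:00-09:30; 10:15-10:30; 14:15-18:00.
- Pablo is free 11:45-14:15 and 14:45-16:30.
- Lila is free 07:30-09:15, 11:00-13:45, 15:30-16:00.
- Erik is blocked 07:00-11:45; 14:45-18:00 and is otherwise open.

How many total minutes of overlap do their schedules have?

Jun free: 09:30-10:15, 10:30-14:15 (invert busy blocks within the working day).
Pablo free: 11:45-14:15, 14:45-16:30.
Lila free: 07:30-09:15, 11:00-13:45, 15:30-16:00.
Erik free: 11:45-14:45 (invert busy blocks within the working day).
Jun ∩ Pablo: 11:45-14:15.
Jun ∩ Pablo ∩ Lila: 11:45-13:45.
Jun ∩ Pablo ∩ Lila ∩ Erik: 11:45-13:45.
So the common availability across everyone is 11:45-13:45.
That's a single block of 120 minutes.

120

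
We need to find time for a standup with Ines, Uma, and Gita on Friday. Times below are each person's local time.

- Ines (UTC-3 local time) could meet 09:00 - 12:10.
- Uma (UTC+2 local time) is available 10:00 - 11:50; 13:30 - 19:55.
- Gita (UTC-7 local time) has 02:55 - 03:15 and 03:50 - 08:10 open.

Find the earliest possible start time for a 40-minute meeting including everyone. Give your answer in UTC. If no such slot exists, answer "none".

Ines in UTC: 12:00-15:10 (add 3h to convert from UTC-3).
Uma in UTC: 08:00-09:50, 11:30-17:55 (subtract 2h to convert from UTC+2).
Gita in UTC: 09:55-10:15, 10:50-15:10 (add 7h to convert from UTC-7).
Ines ∩ Uma: 12:00-15:10.
Ines ∩ Uma ∩ Gita: 12:00-15:10.
The first common window of at least 40 minutes is 12:00-15:10, so the earliest start is 12:00.

12:00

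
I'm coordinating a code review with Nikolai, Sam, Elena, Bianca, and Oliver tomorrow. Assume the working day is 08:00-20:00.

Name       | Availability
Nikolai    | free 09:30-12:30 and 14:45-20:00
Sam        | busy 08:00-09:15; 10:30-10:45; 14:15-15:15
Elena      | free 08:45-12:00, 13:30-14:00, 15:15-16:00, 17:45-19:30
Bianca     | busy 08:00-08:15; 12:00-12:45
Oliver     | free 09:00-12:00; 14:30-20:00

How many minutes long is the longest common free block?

Nikolai free: 09:30-12:30, 14:45-20:00.
Sam free: 09:15-10:30, 10:45-14:15, 15:15-20:00 (invert busy blocks within the working day).
Elena free: 08:45-12:00, 13:30-14:00, 15:15-16:00, 17:45-19:30.
Bianca free: 08:15-12:00, 12:45-20:00 (invert busy blocks within the working day).
Oliver free: 09:00-12:00, 14:30-20:00.
Nikolai ∩ Sam: 09:30-10:30, 10:45-12:30, 15:15-20:00.
Nikolai ∩ Sam ∩ Elena: 09:30-10:30, 10:45-12:00, 15:15-16:00, 17:45-19:30.
Nikolai ∩ Sam ∩ Elena ∩ Bianca: 09:30-10:30, 10:45-12:00, 15:15-16:00, 17:45-19:30.
Nikolai ∩ Sam ∩ Elena ∩ Bianca ∩ Oliver: 09:30-10:30, 10:45-12:00, 15:15-16:00, 17:45-19:30.
The longest is 17:45-19:30 at 105 minutes.

105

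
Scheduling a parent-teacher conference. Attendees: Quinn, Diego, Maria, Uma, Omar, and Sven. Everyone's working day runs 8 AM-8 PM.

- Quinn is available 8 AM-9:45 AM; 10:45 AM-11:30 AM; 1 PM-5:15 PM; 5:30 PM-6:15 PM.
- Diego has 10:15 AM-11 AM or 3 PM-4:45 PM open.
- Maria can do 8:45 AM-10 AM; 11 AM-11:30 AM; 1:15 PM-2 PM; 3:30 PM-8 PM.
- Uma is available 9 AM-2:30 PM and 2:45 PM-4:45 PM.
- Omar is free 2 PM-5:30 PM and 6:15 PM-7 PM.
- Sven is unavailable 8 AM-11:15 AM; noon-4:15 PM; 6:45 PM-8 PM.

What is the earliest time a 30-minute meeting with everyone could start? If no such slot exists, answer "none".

Quinn free: 08:00-09:45, 10:45-11:30, 13:00-17:15, 17:30-18:15.
Diego free: 10:15-11:00, 15:00-16:45.
Maria free: 08:45-10:00, 11:00-11:30, 13:15-14:00, 15:30-20:00.
Uma free: 09:00-14:30, 14:45-16:45.
Omar free: 14:00-17:30, 18:15-19:00.
Sven free: 11:15-12:00, 16:15-18:45 (invert busy blocks within the working day).
Quinn ∩ Diego: 10:45-11:00, 15:00-16:45.
Quinn ∩ Diego ∩ Maria: 15:30-16:45.
Quinn ∩ Diego ∩ Maria ∩ Uma: 15:30-16:45.
Quinn ∩ Diego ∩ Maria ∩ Uma ∩ Omar: 15:30-16:45.
Quinn ∩ Diego ∩ Maria ∩ Uma ∩ Omar ∩ Sven: 16:15-16:45.
The first common window of at least 30 minutes is 16:15-16:45, so the earliest start is 16:15.

16:15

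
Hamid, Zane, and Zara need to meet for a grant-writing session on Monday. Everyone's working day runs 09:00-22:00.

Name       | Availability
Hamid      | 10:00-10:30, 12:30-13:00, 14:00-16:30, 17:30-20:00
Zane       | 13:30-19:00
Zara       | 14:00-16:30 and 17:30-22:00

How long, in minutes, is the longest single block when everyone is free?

150

Hamid ∩ Zane: 14:00-16:30, 17:30-19:00.
Hamid ∩ Zane ∩ Zara: 14:00-16:30, 17:30-19:00.
The longest is 14:00-16:30 at 150 minutes.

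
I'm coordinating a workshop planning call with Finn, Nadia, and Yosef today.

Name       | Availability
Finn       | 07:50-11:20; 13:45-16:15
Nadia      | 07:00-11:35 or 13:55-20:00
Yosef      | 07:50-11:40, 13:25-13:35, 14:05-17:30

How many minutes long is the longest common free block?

210

Finn ∩ Nadia: 07:50-11:20, 13:55-16:15.
Finn ∩ Nadia ∩ Yosef: 07:50-11:20, 14:05-16:15.
The longest is 07:50-11:20 at 210 minutes.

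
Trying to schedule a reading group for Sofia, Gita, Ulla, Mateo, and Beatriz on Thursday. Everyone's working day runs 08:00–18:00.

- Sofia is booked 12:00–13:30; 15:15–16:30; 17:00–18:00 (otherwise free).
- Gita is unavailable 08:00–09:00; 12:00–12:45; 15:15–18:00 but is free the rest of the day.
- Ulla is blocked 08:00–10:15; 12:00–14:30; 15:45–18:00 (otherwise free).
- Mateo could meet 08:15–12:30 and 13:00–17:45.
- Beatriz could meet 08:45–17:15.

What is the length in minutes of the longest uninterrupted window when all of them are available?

Sofia free: 08:00-12:00, 13:30-15:15, 16:30-17:00 (invert busy blocks within the working day).
Gita free: 09:00-12:00, 12:45-15:15 (invert busy blocks within the working day).
Ulla free: 10:15-12:00, 14:30-15:45 (invert busy blocks within the working day).
Mateo free: 08:15-12:30, 13:00-17:45.
Beatriz free: 08:45-17:15.
Sofia ∩ Gita: 09:00-12:00, 13:30-15:15.
Sofia ∩ Gita ∩ Ulla: 10:15-12:00, 14:30-15:15.
Sofia ∩ Gita ∩ Ulla ∩ Mateo: 10:15-12:00, 14:30-15:15.
Sofia ∩ Gita ∩ Ulla ∩ Mateo ∩ Beatriz: 10:15-12:00, 14:30-15:15.
So the common availability across everyone is 10:15-12:00, 14:30-15:15.
The longest is 10:15-12:00 at 105 minutes.

105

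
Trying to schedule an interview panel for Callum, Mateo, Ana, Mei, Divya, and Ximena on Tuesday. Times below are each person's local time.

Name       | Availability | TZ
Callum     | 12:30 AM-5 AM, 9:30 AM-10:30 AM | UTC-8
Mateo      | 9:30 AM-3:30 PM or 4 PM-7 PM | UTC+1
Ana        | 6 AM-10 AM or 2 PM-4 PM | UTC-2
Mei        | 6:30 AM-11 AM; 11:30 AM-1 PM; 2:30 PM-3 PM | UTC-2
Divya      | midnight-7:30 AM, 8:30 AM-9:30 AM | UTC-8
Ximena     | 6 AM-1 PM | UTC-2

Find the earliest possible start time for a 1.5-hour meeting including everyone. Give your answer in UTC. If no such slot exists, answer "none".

Callum in UTC: 08:30-13:00, 17:30-18:30 (add 8h to convert from UTC-8).
Mateo in UTC: 08:30-14:30, 15:00-18:00 (subtract 1h to convert from UTC+1).
Ana in UTC: 08:00-12:00, 16:00-18:00 (add 2h to convert from UTC-2).
Mei in UTC: 08:30-13:00, 13:30-15:00, 16:30-17:00 (add 2h to convert from UTC-2).
Divya in UTC: 08:00-15:30, 16:30-17:30 (add 8h to convert from UTC-8).
Ximena in UTC: 08:00-15:00 (add 2h to convert from UTC-2).
Callum ∩ Mateo: 08:30-13:00, 17:30-18:00.
Callum ∩ Mateo ∩ Ana: 08:30-12:00, 17:30-18:00.
Callum ∩ Mateo ∩ Ana ∩ Mei: 08:30-12:00.
Callum ∩ Mateo ∩ Ana ∩ Mei ∩ Divya: 08:30-12:00.
Callum ∩ Mateo ∩ Ana ∩ Mei ∩ Divya ∩ Ximena: 08:30-12:00.
The first common window of at least 90 minutes is 08:30-12:00, so the earliest start is 08:30.

08:30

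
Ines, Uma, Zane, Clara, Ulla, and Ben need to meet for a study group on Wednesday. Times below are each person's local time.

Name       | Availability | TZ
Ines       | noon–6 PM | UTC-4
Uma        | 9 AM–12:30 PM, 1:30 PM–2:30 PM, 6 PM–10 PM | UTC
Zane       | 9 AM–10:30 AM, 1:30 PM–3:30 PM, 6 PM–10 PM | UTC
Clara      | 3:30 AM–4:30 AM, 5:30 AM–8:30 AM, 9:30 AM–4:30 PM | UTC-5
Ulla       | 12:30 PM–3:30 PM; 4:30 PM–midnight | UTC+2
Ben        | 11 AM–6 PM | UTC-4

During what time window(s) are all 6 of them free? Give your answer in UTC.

Ines in UTC: 16:00-22:00 (add 4h to convert from UTC-4).
Uma in UTC: 09:00-12:30, 13:30-14:30, 18:00-22:00.
Zane in UTC: 09:00-10:30, 13:30-15:30, 18:00-22:00.
Clara in UTC: 08:30-09:30, 10:30-13:30, 14:30-21:30 (add 5h to convert from UTC-5).
Ulla in UTC: 10:30-13:30, 14:30-22:00 (subtract 2h to convert from UTC+2).
Ben in UTC: 15:00-22:00 (add 4h to convert from UTC-4).
Ines ∩ Uma: 18:00-22:00.
Ines ∩ Uma ∩ Zane: 18:00-22:00.
Ines ∩ Uma ∩ Zane ∩ Clara: 18:00-21:30.
Ines ∩ Uma ∩ Zane ∩ Clara ∩ Ulla: 18:00-21:30.
Ines ∩ Uma ∩ Zane ∩ Clara ∩ Ulla ∩ Ben: 18:00-21:30.

18:00-21:30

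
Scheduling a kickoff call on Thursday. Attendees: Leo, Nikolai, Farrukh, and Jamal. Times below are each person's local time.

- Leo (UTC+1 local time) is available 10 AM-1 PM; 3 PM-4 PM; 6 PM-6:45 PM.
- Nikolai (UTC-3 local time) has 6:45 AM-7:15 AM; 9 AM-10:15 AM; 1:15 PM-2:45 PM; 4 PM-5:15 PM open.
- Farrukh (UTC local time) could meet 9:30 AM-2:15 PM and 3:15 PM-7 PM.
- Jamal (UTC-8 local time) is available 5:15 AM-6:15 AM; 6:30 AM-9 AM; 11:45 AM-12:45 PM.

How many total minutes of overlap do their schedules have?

0

Leo in UTC: 09:00-12:00, 14:00-15:00, 17:00-17:45 (subtract 1h to convert from UTC+1).
Nikolai in UTC: 09:45-10:15, 12:00-13:15, 16:15-17:45, 19:00-20:15 (add 3h to convert from UTC-3).
Farrukh in UTC: 09:30-14:15, 15:15-19:00.
Jamal in UTC: 13:15-14:15, 14:30-17:00, 19:45-20:45 (add 8h to convert from UTC-8).
Leo ∩ Nikolai: 09:45-10:15, 17:00-17:45.
Leo ∩ Nikolai ∩ Farrukh: 09:45-10:15, 17:00-17:45.
Leo ∩ Nikolai ∩ Farrukh ∩ Jamal: ∅.
There is no time when everyone is free.
There is no common window, so the total is 0 minutes.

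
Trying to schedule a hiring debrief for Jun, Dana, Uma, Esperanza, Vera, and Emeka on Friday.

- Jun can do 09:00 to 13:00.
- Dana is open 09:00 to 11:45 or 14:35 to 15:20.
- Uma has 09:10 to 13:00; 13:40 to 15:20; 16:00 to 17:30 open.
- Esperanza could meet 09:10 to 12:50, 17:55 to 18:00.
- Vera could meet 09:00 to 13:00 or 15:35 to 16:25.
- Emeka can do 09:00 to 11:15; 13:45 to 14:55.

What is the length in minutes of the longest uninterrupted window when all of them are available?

125

Jun ∩ Dana: 09:00-11:45.
Jun ∩ Dana ∩ Uma: 09:10-11:45.
Jun ∩ Dana ∩ Uma ∩ Esperanza: 09:10-11:45.
Jun ∩ Dana ∩ Uma ∩ Esperanza ∩ Vera: 09:10-11:45.
Jun ∩ Dana ∩ Uma ∩ Esperanza ∩ Vera ∩ Emeka: 09:10-11:15.
The longest is 09:10-11:15 at 125 minutes.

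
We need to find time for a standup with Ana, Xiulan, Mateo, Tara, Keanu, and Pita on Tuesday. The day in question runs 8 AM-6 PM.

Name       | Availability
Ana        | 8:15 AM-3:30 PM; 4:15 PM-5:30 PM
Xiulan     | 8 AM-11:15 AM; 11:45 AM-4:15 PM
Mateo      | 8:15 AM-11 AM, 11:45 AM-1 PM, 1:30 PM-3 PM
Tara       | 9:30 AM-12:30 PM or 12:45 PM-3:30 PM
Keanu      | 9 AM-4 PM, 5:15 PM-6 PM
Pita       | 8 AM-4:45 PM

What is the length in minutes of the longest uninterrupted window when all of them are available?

90

Ana ∩ Xiulan: 08:15-11:15, 11:45-15:30.
Ana ∩ Xiulan ∩ Mateo: 08:15-11:00, 11:45-13:00, 13:30-15:00.
Ana ∩ Xiulan ∩ Mateo ∩ Tara: 09:30-11:00, 11:45-12:30, 12:45-13:00, 13:30-15:00.
Ana ∩ Xiulan ∩ Mateo ∩ Tara ∩ Keanu: 09:30-11:00, 11:45-12:30, 12:45-13:00, 13:30-15:00.
Ana ∩ Xiulan ∩ Mateo ∩ Tara ∩ Keanu ∩ Pita: 09:30-11:00, 11:45-12:30, 12:45-13:00, 13:30-15:00.
Those are the intersection windows.
The longest is 09:30-11:00 at 90 minutes.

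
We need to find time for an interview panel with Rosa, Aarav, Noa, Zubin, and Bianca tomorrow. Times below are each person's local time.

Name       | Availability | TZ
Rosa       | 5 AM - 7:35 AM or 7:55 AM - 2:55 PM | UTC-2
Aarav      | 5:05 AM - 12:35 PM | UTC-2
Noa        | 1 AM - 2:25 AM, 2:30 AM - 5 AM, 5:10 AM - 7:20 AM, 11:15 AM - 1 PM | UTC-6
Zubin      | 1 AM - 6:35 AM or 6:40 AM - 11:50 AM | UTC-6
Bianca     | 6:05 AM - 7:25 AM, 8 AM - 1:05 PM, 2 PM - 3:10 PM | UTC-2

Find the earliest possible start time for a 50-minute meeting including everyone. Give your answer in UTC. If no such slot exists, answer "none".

Rosa in UTC: 07:00-09:35, 09:55-16:55 (add 2h to convert from UTC-2).
Aarav in UTC: 07:05-14:35 (add 2h to convert from UTC-2).
Noa in UTC: 07:00-08:25, 08:30-11:00, 11:10-13:20, 17:15-19:00 (add 6h to convert from UTC-6).
Zubin in UTC: 07:00-12:35, 12:40-17:50 (add 6h to convert from UTC-6).
Bianca in UTC: 08:05-09:25, 10:00-15:05, 16:00-17:10 (add 2h to convert from UTC-2).
Rosa ∩ Aarav: 07:05-09:35, 09:55-14:35.
Rosa ∩ Aarav ∩ Noa: 07:05-08:25, 08:30-09:35, 09:55-11:00, 11:10-13:20.
Rosa ∩ Aarav ∩ Noa ∩ Zubin: 07:05-08:25, 08:30-09:35, 09:55-11:00, 11:10-12:35, 12:40-13:20.
Rosa ∩ Aarav ∩ Noa ∩ Zubin ∩ Bianca: 08:05-08:25, 08:30-09:25, 10:00-11:00, 11:10-12:35, 12:40-13:20.
The first common window of at least 50 minutes is 08:30-09:25, so the earliest start is 08:30.

08:30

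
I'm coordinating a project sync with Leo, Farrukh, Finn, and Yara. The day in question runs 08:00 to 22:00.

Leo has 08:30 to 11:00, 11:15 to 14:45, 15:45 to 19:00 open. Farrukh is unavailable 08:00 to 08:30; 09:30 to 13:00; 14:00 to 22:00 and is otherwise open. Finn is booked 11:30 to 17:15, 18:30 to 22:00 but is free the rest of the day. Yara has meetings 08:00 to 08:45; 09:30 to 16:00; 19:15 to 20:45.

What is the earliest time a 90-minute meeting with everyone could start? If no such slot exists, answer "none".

Leo free: 08:30-11:00, 11:15-14:45, 15:45-19:00.
Farrukh free: 08:30-09:30, 13:00-14:00 (invert busy blocks within the working day).
Finn free: 08:00-11:30, 17:15-18:30 (invert busy blocks within the working day).
Yara free: 08:45-09:30, 16:00-19:15, 20:45-22:00 (invert busy blocks within the working day).
Leo ∩ Farrukh: 08:30-09:30, 13:00-14:00.
Leo ∩ Farrukh ∩ Finn: 08:30-09:30.
Leo ∩ Farrukh ∩ Finn ∩ Yara: 08:45-09:30.
No common window is at least 90 minutes long.

none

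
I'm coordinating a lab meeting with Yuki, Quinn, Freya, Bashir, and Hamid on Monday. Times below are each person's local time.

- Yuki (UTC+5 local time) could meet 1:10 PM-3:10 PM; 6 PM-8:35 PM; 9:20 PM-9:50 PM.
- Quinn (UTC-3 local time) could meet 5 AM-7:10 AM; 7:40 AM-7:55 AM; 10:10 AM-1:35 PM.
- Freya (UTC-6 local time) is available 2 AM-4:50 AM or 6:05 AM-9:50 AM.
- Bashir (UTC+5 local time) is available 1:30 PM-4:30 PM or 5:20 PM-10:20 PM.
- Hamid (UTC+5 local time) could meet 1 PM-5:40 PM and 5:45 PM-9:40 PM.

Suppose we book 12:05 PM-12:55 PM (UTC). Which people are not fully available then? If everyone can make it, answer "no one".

Bashir, Hamid, Quinn, Yuki

Yuki in UTC: 08:10-10:10, 13:00-15:35, 16:20-16:50 (subtract 5h to convert from UTC+5).
Quinn in UTC: 08:00-10:10, 10:40-10:55, 13:10-16:35 (add 3h to convert from UTC-3).
Freya in UTC: 08:00-10:50, 12:05-15:50 (add 6h to convert from UTC-6).
Bashir in UTC: 08:30-11:30, 12:20-17:20 (subtract 5h to convert from UTC+5).
Hamid in UTC: 08:00-12:40, 12:45-16:40 (subtract 5h to convert from UTC+5).
Yuki: not fully free for 12:05-12:55. Quinn: not fully free for 12:05-12:55. Freya: free for 12:05-12:55. Bashir: not fully free for 12:05-12:55. Hamid: not fully free for 12:05-12:55.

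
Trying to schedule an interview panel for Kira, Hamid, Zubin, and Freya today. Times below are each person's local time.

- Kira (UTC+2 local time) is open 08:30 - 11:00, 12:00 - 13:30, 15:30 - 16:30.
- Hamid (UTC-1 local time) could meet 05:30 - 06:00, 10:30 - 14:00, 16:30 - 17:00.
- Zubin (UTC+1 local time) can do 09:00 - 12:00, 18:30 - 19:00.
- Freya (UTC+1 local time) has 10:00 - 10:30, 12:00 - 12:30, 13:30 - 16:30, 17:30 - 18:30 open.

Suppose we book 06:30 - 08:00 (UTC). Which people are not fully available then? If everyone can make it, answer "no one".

Kira in UTC: 06:30-09:00, 10:00-11:30, 13:30-14:30 (subtract 2h to convert from UTC+2).
Hamid in UTC: 06:30-07:00, 11:30-15:00, 17:30-18:00 (add 1h to convert from UTC-1).
Zubin in UTC: 08:00-11:00, 17:30-18:00 (subtract 1h to convert from UTC+1).
Freya in UTC: 09:00-09:30, 11:00-11:30, 12:30-15:30, 16:30-17:30 (subtract 1h to convert from UTC+1).
Kira: free for 06:30-08:00. Hamid: not fully free for 06:30-08:00. Zubin: not fully free for 06:30-08:00. Freya: not fully free for 06:30-08:00.

Freya, Hamid, Zubin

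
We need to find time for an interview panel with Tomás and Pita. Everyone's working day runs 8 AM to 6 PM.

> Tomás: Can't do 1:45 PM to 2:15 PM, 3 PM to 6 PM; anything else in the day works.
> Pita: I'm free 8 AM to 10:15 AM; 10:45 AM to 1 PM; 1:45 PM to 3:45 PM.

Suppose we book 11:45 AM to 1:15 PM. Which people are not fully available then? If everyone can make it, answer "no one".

Tomás free: 08:00-13:45, 14:15-15:00 (invert busy blocks within the working day).
Pita free: 08:00-10:15, 10:45-13:00, 13:45-15:45.
Tomás: free for 11:45-13:15. Pita: not fully free for 11:45-13:15.

Pita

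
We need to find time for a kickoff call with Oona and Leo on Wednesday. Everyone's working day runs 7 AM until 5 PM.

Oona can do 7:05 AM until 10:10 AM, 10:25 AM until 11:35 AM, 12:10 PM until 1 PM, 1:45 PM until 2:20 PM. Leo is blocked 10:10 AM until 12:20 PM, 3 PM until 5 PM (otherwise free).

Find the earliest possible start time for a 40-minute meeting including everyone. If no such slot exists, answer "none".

Oona free: 07:05-10:10, 10:25-11:35, 12:10-13:00, 13:45-14:20.
Leo free: 07:00-10:10, 12:20-15:00 (invert busy blocks within the working day).
Oona ∩ Leo: 07:05-10:10, 12:20-13:00, 13:45-14:20.
Those are the intersection windows.
The first common window of at least 40 minutes is 07:05-10:10, so the earliest start is 07:05.

07:05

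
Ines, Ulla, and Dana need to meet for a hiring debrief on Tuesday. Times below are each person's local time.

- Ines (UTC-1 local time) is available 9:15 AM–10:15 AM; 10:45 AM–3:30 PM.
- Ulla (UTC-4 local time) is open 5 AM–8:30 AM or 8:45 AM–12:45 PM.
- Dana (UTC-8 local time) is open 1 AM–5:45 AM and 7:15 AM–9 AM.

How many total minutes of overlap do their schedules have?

Ines in UTC: 10:15-11:15, 11:45-16:30 (add 1h to convert from UTC-1).
Ulla in UTC: 09:00-12:30, 12:45-16:45 (add 4h to convert from UTC-4).
Dana in UTC: 09:00-13:45, 15:15-17:00 (add 8h to convert from UTC-8).
Ines ∩ Ulla: 10:15-11:15, 11:45-12:30, 12:45-16:30.
Ines ∩ Ulla ∩ Dana: 10:15-11:15, 11:45-12:30, 12:45-13:45, 15:15-16:30.
So the common availability across everyone is 10:15-11:15, 11:45-12:30, 12:45-13:45, 15:15-16:30.
Summing the common windows: 60 + 45 + 60 + 75 = 240 minutes.

240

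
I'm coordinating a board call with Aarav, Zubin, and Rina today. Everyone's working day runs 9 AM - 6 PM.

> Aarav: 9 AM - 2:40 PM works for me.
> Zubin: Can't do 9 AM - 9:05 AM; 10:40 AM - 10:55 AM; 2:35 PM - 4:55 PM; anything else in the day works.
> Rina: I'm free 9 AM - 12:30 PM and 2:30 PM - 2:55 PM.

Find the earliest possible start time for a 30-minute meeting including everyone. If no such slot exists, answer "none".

Aarav free: 09:00-14:40.
Zubin free: 09:05-10:40, 10:55-14:35, 16:55-18:00 (invert busy blocks within the working day).
Rina free: 09:00-12:30, 14:30-14:55.
Aarav ∩ Zubin: 09:05-10:40, 10:55-14:35.
Aarav ∩ Zubin ∩ Rina: 09:05-10:40, 10:55-12:30, 14:30-14:35.
The first common window of at least 30 minutes is 09:05-10:40, so the earliest start is 09:05.

09:05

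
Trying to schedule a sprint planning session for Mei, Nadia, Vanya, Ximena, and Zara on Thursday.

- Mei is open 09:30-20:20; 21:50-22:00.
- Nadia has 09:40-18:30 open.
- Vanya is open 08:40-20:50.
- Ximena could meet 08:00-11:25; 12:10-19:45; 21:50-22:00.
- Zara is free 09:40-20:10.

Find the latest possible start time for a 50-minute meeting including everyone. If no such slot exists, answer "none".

Mei ∩ Nadia: 09:40-18:30.
Mei ∩ Nadia ∩ Vanya: 09:40-18:30.
Mei ∩ Nadia ∩ Vanya ∩ Ximena: 09:40-11:25, 12:10-18:30.
Mei ∩ Nadia ∩ Vanya ∩ Ximena ∩ Zara: 09:40-11:25, 12:10-18:30.
The last common window of at least 50 minutes is 12:10-18:30; a 50-minute meeting can start as late as 17:40 and still end by 18:30.

17:40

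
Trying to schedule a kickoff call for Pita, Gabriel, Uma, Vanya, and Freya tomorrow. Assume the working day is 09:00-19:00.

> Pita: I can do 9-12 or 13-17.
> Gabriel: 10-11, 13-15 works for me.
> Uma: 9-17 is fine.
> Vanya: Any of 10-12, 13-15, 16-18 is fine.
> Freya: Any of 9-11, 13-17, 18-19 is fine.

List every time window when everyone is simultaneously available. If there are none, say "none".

10:00-11:00, 13:00-15:00

Pita ∩ Gabriel: 10:00-11:00, 13:00-15:00.
Pita ∩ Gabriel ∩ Uma: 10:00-11:00, 13:00-15:00.
Pita ∩ Gabriel ∩ Uma ∩ Vanya: 10:00-11:00, 13:00-15:00.
Pita ∩ Gabriel ∩ Uma ∩ Vanya ∩ Freya: 10:00-11:00, 13:00-15:00.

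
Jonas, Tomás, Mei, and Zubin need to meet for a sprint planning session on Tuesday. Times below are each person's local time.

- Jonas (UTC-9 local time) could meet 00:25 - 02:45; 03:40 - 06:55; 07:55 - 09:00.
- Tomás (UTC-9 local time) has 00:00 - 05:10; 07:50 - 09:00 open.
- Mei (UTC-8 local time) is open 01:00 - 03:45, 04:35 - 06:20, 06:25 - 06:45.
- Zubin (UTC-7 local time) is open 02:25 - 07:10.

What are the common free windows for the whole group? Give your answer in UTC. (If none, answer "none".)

Jonas in UTC: 09:25-11:45, 12:40-15:55, 16:55-18:00 (add 9h to convert from UTC-9).
Tomás in UTC: 09:00-14:10, 16:50-18:00 (add 9h to convert from UTC-9).
Mei in UTC: 09:00-11:45, 12:35-14:20, 14:25-14:45 (add 8h to convert from UTC-8).
Zubin in UTC: 09:25-14:10 (add 7h to convert from UTC-7).
Jonas ∩ Tomás: 09:25-11:45, 12:40-14:10, 16:55-18:00.
Jonas ∩ Tomás ∩ Mei: 09:25-11:45, 12:40-14:10.
Jonas ∩ Tomás ∩ Mei ∩ Zubin: 09:25-11:45, 12:40-14:10.

09:25-11:45, 12:40-14:10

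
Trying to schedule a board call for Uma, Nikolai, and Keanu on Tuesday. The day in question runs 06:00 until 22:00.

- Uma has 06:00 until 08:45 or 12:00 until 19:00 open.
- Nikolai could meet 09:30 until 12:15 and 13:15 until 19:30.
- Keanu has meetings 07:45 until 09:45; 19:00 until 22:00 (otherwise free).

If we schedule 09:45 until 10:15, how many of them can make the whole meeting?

Uma free: 06:00-08:45, 12:00-19:00.
Nikolai free: 09:30-12:15, 13:15-19:30.
Keanu free: 06:00-07:45, 09:45-19:00 (invert busy blocks within the working day).
Nikolai and Keanu can make the full 09:45-10:15 slot — that's 2.

2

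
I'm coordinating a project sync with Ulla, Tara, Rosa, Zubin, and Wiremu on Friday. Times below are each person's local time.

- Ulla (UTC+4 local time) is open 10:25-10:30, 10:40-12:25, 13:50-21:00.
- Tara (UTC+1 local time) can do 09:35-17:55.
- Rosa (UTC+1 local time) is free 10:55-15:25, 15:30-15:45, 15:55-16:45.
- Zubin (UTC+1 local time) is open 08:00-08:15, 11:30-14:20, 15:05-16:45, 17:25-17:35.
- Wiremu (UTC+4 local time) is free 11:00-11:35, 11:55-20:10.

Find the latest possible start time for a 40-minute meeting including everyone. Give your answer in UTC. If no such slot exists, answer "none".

Ulla in UTC: 06:25-06:30, 06:40-08:25, 09:50-17:00 (subtract 4h to convert from UTC+4).
Tara in UTC: 08:35-16:55 (subtract 1h to convert from UTC+1).
Rosa in UTC: 09:55-14:25, 14:30-14:45, 14:55-15:45 (subtract 1h to convert from UTC+1).
Zubin in UTC: 07:00-07:15, 10:30-13:20, 14:05-15:45, 16:25-16:35 (subtract 1h to convert from UTC+1).
Wiremu in UTC: 07:00-07:35, 07:55-16:10 (subtract 4h to convert from UTC+4).
Ulla ∩ Tara: 09:50-16:55.
Ulla ∩ Tara ∩ Rosa: 09:55-14:25, 14:30-14:45, 14:55-15:45.
Ulla ∩ Tara ∩ Rosa ∩ Zubin: 10:30-13:20, 14:05-14:25, 14:30-14:45, 14:55-15:45.
Ulla ∩ Tara ∩ Rosa ∩ Zubin ∩ Wiremu: 10:30-13:20, 14:05-14:25, 14:30-14:45, 14:55-15:45.
The last common window of at least 40 minutes is 14:55-15:45; a 40-minute meeting can start as late as 15:05 and still end by 15:45.

15:05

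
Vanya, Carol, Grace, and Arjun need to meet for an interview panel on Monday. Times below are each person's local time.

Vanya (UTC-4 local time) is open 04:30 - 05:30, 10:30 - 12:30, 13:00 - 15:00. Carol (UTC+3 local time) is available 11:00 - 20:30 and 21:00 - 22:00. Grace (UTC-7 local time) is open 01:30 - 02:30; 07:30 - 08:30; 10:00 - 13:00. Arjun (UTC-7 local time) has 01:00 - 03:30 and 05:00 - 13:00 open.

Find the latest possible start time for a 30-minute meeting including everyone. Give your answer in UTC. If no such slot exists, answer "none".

Vanya in UTC: 08:30-09:30, 14:30-16:30, 17:00-19:00 (add 4h to convert from UTC-4).
Carol in UTC: 08:00-17:30, 18:00-19:00 (subtract 3h to convert from UTC+3).
Grace in UTC: 08:30-09:30, 14:30-15:30, 17:00-20:00 (add 7h to convert from UTC-7).
Arjun in UTC: 08:00-10:30, 12:00-20:00 (add 7h to convert from UTC-7).
Vanya ∩ Carol: 08:30-09:30, 14:30-16:30, 17:00-17:30, 18:00-19:00.
Vanya ∩ Carol ∩ Grace: 08:30-09:30, 14:30-15:30, 17:00-17:30, 18:00-19:00.
Vanya ∩ Carol ∩ Grace ∩ Arjun: 08:30-09:30, 14:30-15:30, 17:00-17:30, 18:00-19:00.
The last common window of at least 30 minutes is 18:00-19:00; a 30-minute meeting can start as late as 18:30 and still end by 19:00.

18:30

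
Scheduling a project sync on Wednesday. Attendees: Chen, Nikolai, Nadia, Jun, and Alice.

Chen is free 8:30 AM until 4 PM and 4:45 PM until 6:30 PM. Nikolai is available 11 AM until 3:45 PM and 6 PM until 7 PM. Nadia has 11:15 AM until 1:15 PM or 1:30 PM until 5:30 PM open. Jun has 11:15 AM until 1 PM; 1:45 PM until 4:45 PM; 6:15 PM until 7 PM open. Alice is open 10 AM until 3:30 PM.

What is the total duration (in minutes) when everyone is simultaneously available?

Chen ∩ Nikolai: 11:00-15:45, 18:00-18:30.
Chen ∩ Nikolai ∩ Nadia: 11:15-13:15, 13:30-15:45.
Chen ∩ Nikolai ∩ Nadia ∩ Jun: 11:15-13:00, 13:45-15:45.
Chen ∩ Nikolai ∩ Nadia ∩ Jun ∩ Alice: 11:15-13:00, 13:45-15:30.
Those are the intersection windows.
Summing the common windows: 105 + 105 = 210 minutes.

210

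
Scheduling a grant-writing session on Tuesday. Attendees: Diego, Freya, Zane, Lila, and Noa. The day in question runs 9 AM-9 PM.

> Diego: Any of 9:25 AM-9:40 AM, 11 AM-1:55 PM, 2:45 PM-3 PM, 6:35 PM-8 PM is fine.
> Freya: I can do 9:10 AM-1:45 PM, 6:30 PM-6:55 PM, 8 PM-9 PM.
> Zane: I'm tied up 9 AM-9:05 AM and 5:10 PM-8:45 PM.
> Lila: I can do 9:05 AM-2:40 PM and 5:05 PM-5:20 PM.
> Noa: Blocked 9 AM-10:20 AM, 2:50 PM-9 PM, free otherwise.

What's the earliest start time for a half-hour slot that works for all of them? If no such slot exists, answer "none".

Diego free: 09:25-09:40, 11:00-13:55, 14:45-15:00, 18:35-20:00.
Freya free: 09:10-13:45, 18:30-18:55, 20:00-21:00.
Zane free: 09:05-17:10, 20:45-21:00 (invert busy blocks within the working day).
Lila free: 09:05-14:40, 17:05-17:20.
Noa free: 10:20-14:50 (invert busy blocks within the working day).
Diego ∩ Freya: 09:25-09:40, 11:00-13:45, 18:35-18:55.
Diego ∩ Freya ∩ Zane: 09:25-09:40, 11:00-13:45.
Diego ∩ Freya ∩ Zane ∩ Lila: 09:25-09:40, 11:00-13:45.
Diego ∩ Freya ∩ Zane ∩ Lila ∩ Noa: 11:00-13:45.
The first common window of at least 30 minutes is 11:00-13:45, so the earliest start is 11:00.

11:00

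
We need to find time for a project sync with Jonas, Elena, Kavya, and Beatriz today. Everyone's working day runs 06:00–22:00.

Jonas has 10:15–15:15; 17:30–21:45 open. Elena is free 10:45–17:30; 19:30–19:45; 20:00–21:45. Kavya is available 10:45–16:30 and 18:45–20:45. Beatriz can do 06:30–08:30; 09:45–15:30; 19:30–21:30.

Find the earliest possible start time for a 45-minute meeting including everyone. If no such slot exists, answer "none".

Jonas ∩ Elena: 10:45-15:15, 19:30-19:45, 20:00-21:45.
Jonas ∩ Elena ∩ Kavya: 10:45-15:15, 19:30-19:45, 20:00-20:45.
Jonas ∩ Elena ∩ Kavya ∩ Beatriz: 10:45-15:15, 19:30-19:45, 20:00-20:45.
The first common window of at least 45 minutes is 10:45-15:15, so the earliest start is 10:45.

10:45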